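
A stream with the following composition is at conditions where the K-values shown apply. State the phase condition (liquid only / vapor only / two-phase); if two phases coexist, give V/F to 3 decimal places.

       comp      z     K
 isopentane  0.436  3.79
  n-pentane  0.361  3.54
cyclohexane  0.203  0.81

ΣzᵢKᵢ = 3.095; Σzᵢ/Kᵢ = 0.468.
Since Σzᵢ/Kᵢ < 1 the mixture is above its dew point — single vapor phase.

vapor only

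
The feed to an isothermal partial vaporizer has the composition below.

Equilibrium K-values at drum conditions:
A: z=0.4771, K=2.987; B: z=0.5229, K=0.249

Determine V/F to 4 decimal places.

Rachford–Rice: g(V/F) = Σ zᵢ(Kᵢ−1)/(1+V/F(Kᵢ−1)) = 0.
Feasibility: ΣzᵢKᵢ = 1.5553, Σzᵢ/Kᵢ = 2.2597 — both > 1, two phases present.
Newton–Raphson from V/F = 0.65:
  V/F = 0.6500: g = -0.35352, g' = -1.4844 → V/F = 0.4118
  V/F = 0.4118: g = -0.04719, g' = -1.1879 → V/F = 0.3721
Converged at V/F = 0.3721.

V/F = 0.3721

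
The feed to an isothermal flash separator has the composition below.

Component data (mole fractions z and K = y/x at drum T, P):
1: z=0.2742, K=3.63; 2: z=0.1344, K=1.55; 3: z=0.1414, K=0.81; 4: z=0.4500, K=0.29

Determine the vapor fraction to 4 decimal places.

ψ = 0.3328

Rachford–Rice: g(ψ) = Σ zᵢ(Kᵢ−1)/(1+ψ(Kᵢ−1)) = 0.
Feasibility: ΣzᵢKᵢ = 1.4487, Σzᵢ/Kᵢ = 1.8885 — both > 1, two phases present.
Iterate (Newton) starting at ψ = 0.5:
  ψ = 0.5000: g = -0.15555, g' = -0.9304 → ψ = 0.3328
Converged at ψ = 0.3328.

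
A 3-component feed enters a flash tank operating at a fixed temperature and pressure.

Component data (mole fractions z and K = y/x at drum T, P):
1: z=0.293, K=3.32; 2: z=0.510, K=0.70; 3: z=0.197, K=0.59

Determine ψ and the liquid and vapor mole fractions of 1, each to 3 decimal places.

ψ = 0.577, x_1 = 0.125, y_1 = 0.416

Newton–Raphson from ψ = 0.5:
  ψ = 0.500: g = 0.0331, g' = -0.454 → ψ = 0.573
  ψ = 0.573: g = 0.0015, g' = -0.414 → ψ = 0.577
Converged at ψ = 0.577.
Compositions from xᵢ = zᵢ/(1+ψ(Kᵢ−1)), yᵢ = Kᵢxᵢ:
  1: x = 0.125, y = 0.416
  2: x = 0.617, y = 0.432
  3: x = 0.258, y = 0.152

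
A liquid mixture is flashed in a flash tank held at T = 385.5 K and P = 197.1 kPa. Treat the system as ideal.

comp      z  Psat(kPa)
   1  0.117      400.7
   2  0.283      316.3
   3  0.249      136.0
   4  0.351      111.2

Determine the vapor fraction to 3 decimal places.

Raoult's law: Kᵢ = Pᵢˢᵃᵗ/P = Pᵢˢᵃᵗ/197.1.
  K_1 = 400.7/197.1 = 2.03298, K_2 = 316.3/197.1 = 1.60477, K_3 = 136.0/197.1 = 0.69001, K_4 = 111.2/197.1 = 0.56418
Material balance + equilibrium reduce to Σ zᵢ(Kᵢ−1)/(1+ψ(Kᵢ−1)) = 0.
g(0) = ΣzᵢKᵢ − 1 = 0.062 and g(1) = 1 − Σzᵢ/Kᵢ = -0.217, so a root lies in (0, 1).
Newton–Raphson from ψ = 0.5:
  ψ = 0.500: g = -0.0758, g' = -0.258 → ψ = 0.206
  ψ = 0.206: g = 0.0014, g' = -0.275 → ψ = 0.211
Converged at ψ = 0.211.

ψ = 0.211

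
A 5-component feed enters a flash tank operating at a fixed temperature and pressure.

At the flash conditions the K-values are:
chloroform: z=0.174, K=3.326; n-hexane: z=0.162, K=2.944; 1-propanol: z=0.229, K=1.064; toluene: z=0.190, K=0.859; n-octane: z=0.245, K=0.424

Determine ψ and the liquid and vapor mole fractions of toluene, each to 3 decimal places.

Material balance + equilibrium reduce to Σ zᵢ(Kᵢ−1)/(1+ψ(Kᵢ−1)) = 0.
Check two-phase: ΣzᵢKᵢ = 1.566 > 1 and Σzᵢ/Kᵢ = 1.122 > 1, so g(0) = 0.566 > 0 and g(1) = -0.122 < 0.
Iterate (Newton) starting at ψ = 0.5:
  ψ = 0.500: g = 0.1340, g' = -0.524 → ψ = 0.756
  ψ = 0.756: g = 0.0085, g' = -0.485 → ψ = 0.773
Converged at ψ = 0.773.
Compositions from xᵢ = zᵢ/(1+ψ(Kᵢ−1)), yᵢ = Kᵢxᵢ:
  chloroform: x = 0.062, y = 0.207
  n-hexane: x = 0.065, y = 0.191
  1-propanol: x = 0.218, y = 0.232
  toluene: x = 0.213, y = 0.183
  n-octane: x = 0.442, y = 0.187

ψ = 0.773, x_toluene = 0.213, y_toluene = 0.183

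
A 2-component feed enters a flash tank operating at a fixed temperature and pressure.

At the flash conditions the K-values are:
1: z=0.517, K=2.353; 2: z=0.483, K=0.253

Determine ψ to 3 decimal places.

ψ = 0.335

Binary case is linear: z₁(K₁−1)(1+ψ(K₂−1)) + z₂(K₂−1)(1+ψ(K₁−1)) = 0
⇒ ψ = [z₁(K₁−1)+z₂(K₂−1)] / [−(K₁−1)(K₂−1)] = 0.3387/1.0107 = 0.335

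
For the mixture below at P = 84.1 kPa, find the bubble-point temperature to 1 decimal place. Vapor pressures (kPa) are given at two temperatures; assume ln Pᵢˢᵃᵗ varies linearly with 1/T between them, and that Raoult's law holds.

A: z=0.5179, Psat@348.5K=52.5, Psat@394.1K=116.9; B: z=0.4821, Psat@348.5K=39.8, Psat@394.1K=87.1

T = 381.6 K

Bubble-point temperature: ΣzᵢPᵢˢᵃᵗ(T) = P. Interpolate ln Pᵢˢᵃᵗ = aᵢ + bᵢ/T.
  T = 348.5 K: ΣzᵢPᵢˢᵃᵗ = 46.38 kPa
  T = 394.1 K: ΣzᵢPᵢˢᵃᵗ = 102.53 kPa
  T = 371.3 K: ΣzᵢPᵢˢᵃᵗ = 70.66 kPa
  T = 382.7 K: ΣzᵢPᵢˢᵃᵗ = 85.59 kPa
  T = 377.0 K: ΣzᵢPᵢˢᵃᵗ = 77.88 kPa
  T = 379.9 K: ΣzᵢPᵢˢᵃᵗ = 81.74 kPa
Interpolating between 379.9 K and 382.7 K gives T ≈ 381.6 K.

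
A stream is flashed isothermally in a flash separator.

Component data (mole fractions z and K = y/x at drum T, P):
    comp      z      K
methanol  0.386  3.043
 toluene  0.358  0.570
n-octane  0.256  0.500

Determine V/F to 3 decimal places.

Rachford–Rice: g(V/F) = Σ zᵢ(Kᵢ−1)/(1+V/F(Kᵢ−1)) = 0.
Check two-phase: ΣzᵢKᵢ = 1.507 > 1 and Σzᵢ/Kᵢ = 1.267 > 1, so g(0) = 0.507 > 0 and g(1) = -0.267 < 0.
Newton iteration, V/F⁰ = 0.5:
  V/F = 0.500: g = 0.0233, g' = -0.615 → V/F = 0.538
  V/F = 0.538: g = 0.0004, g' = -0.597 → V/F = 0.539
Converged at V/F = 0.539.

V/F = 0.539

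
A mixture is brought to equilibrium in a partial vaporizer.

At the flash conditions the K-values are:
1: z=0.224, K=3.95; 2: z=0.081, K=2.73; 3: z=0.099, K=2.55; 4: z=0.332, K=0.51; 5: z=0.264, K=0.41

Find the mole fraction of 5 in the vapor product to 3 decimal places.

Newton–Raphson from V/F = 0.45:
  V/F = 0.450: g = 0.0323, g' = -0.821 → V/F = 0.489
  V/F = 0.489: g = 0.0005, g' = -0.794 → V/F = 0.490
Converged at V/F = 0.490.
Compositions from xᵢ = zᵢ/(1+V/F(Kᵢ−1)), yᵢ = Kᵢxᵢ:
  1: x = 0.092, y = 0.362
  2: x = 0.044, y = 0.120
  3: x = 0.056, y = 0.143
  4: x = 0.437, y = 0.223
  5: x = 0.371, y = 0.152

y_5 = 0.152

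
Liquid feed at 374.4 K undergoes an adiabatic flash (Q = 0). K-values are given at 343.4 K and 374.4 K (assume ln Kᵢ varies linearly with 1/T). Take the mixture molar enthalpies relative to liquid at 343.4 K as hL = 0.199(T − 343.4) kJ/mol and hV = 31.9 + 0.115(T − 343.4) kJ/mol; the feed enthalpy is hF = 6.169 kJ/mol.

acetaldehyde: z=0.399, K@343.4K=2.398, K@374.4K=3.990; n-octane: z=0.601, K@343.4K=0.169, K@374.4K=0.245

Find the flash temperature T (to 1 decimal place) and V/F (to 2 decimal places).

Adiabatic flash: solve Rachford–Rice at each trial T, then check hF = ψ·hV(T) + (1−ψ)·hL(T).
  T = 343.4 K: K = (2.398, 0.169), RR gives ψ = 0.050, H_out = 1.603 kJ/mol
  T = 374.4 K: K = (3.990, 0.245), RR gives ψ = 0.327, H_out = 15.763 kJ/mol
  T = 358.9 K: K = (3.127, 0.205), RR gives ψ = 0.219, H_out = 9.800 kJ/mol
  T = 351.1 K: K = (2.744, 0.186), RR gives ψ = 0.146, H_out = 6.092 kJ/mol
  T = 355.0 K: K = (2.932, 0.196), RR gives ψ = 0.185, H_out = 8.028 kJ/mol
  T = 353.1 K: K = (2.839, 0.191), RR gives ψ = 0.167, H_out = 7.107 kJ/mol
  T = 352.1 K: K = (2.791, 0.189), RR gives ψ = 0.156, H_out = 6.606 kJ/mol
Linear interpolation between T = 351.1 (H_out = 6.092) and T = 352.1 (H_out = 6.606) on hF = 6.169 gives T ≈ 351.2 K, at which ψ = 0.15.

T = 351.2 K, V/F = 0.15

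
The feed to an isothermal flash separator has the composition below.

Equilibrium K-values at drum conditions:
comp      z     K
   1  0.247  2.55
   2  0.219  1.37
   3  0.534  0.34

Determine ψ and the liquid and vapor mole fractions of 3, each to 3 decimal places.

ψ = 0.145, x_3 = 0.590, y_3 = 0.201

Let ψ = V/F and solve Σ zᵢ(Kᵢ−1)/(1+ψ(Kᵢ−1)) = 0.
g(0) = ΣzᵢKᵢ − 1 = 0.111 and g(1) = 1 − Σzᵢ/Kᵢ = -0.827, so a root lies in (0, 1).
Newton–Raphson from ψ = 0.5:
  ψ = 0.500: g = -0.2420, g' = -0.728 → ψ = 0.168
  ψ = 0.168: g = -0.0161, g' = -0.695 → ψ = 0.144
  ψ = 0.144: g = 0.0001, g' = -0.707 → ψ = 0.145
Converged at ψ = 0.145.
Compositions from xᵢ = zᵢ/(1+ψ(Kᵢ−1)), yᵢ = Kᵢxᵢ:
  1: x = 0.202, y = 0.514
  2: x = 0.208, y = 0.285
  3: x = 0.590, y = 0.201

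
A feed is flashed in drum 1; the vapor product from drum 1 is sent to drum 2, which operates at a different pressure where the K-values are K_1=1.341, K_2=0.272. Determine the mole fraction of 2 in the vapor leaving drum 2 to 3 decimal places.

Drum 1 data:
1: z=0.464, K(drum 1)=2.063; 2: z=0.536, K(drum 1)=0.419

Drum 1:
Material balance + equilibrium reduce to Σ zᵢ(Kᵢ−1)/(1+ψ₁(Kᵢ−1)) = 0.
Feasibility: ΣzᵢKᵢ = 1.182, Σzᵢ/Kᵢ = 1.504 — both > 1, two phases present.
Newton–Raphson from ψ₁ = 0.58:
  ψ₁ = 0.580: g = -0.1646, g' = -0.612 → ψ₁ = 0.311
  ψ₁ = 0.311: g = -0.0095, g' = -0.566 → ψ₁ = 0.294
Converged at ψ₁ = 0.294.
Drum-1 compositions:
  1: x = 0.353, y = 0.729
  2: x = 0.647, y = 0.271
Drum-2 feed = drum-1 vapor: z₂ = (0.7291, 0.2709).
Drum 2:
Rachford–Rice: g(ψ₂) = Σ zᵢ(Kᵢ−1)/(1+ψ₂(Kᵢ−1)) = 0.
Feasibility: ΣzᵢKᵢ = 1.051, Σzᵢ/Kᵢ = 1.540 — both > 1, two phases present.
Iterate (Newton) starting at ψ₂ = 0.5:
  ψ₂ = 0.500: g = -0.0977, g' = -0.417 → ψ₂ = 0.266
  ψ₂ = 0.266: g = -0.0165, g' = -0.292 → ψ₂ = 0.209
  ψ₂ = 0.209: g = -0.0005, g' = -0.274 → ψ₂ = 0.207
Converged at ψ₂ = 0.207.
  1: x = 0.681, y = 0.913
  2: x = 0.319, y = 0.087

y_2 (drum 2) = 0.087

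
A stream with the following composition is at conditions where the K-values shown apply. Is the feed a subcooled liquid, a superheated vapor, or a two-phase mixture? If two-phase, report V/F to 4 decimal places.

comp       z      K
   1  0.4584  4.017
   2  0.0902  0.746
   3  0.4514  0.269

ΣzᵢKᵢ = 2.0301; Σzᵢ/Kᵢ = 1.9131.
Both exceed 1, so a two-phase solution exists.
Iterate (Newton) starting at ψ = 0.5:
  ψ = 0.5000: g = 0.00503, g' = -1.2699 → ψ = 0.5040
Converged at ψ = 0.5040.

two-phase, V/F = 0.5040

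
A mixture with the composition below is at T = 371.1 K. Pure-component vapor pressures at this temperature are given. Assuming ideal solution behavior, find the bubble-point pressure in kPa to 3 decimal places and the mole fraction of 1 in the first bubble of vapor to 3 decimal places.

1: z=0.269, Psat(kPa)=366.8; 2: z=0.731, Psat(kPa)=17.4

Pbub = 111.389 kPa, y_1 = 0.886

At the bubble point ψ → 0, so ΣzᵢKᵢ = 1 with Kᵢ = Pᵢˢᵃᵗ/P ⇒ P = ΣzᵢPᵢˢᵃᵗ.
P = 0.269·366.8 + 0.731·17.4 = 111.389 kPa
yᵢ = zᵢPᵢˢᵃᵗ/P ⇒ y_1 = 0.269·366.8/111.389 = 0.886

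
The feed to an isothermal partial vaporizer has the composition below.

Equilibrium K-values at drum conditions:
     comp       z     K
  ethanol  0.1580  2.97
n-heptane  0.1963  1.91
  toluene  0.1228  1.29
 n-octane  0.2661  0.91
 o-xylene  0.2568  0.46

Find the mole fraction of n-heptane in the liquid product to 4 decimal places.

Newton–Raphson from β = 0.47:
  β = 0.4700: g = 0.10723, g' = -0.3899 → β = 0.7450
  β = 0.7450: g = 0.00419, g' = -0.3775 → β = 0.7561
Converged at β = 0.7561.
Compositions from xᵢ = zᵢ/(1+β(Kᵢ−1)), yᵢ = Kᵢxᵢ:
  ethanol: x = 0.0635, y = 0.1885
  n-heptane: x = 0.1163, y = 0.2221
  toluene: x = 0.1007, y = 0.1299
  n-octane: x = 0.2855, y = 0.2598
  o-xylene: x = 0.4340, y = 0.1996

x_n-heptane = 0.1163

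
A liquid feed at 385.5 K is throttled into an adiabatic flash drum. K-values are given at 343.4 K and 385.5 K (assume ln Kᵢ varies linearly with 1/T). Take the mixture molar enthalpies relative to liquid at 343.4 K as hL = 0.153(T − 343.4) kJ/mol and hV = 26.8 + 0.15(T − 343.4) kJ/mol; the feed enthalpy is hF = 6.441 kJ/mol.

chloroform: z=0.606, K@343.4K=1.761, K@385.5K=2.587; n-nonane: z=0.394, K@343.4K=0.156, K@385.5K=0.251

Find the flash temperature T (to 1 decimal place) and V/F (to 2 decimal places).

T = 345.5 K, V/F = 0.23

Adiabatic flash: solve Rachford–Rice at each trial T, then check hF = ψ·hV(T) + (1−ψ)·hL(T).
  T = 343.4 K: K = (1.761, 0.156), RR gives ψ = 0.200, H_out = 5.367 kJ/mol
  T = 385.5 K: K = (2.587, 0.251), RR gives ψ = 0.561, H_out = 21.400 kJ/mol
  T = 364.4 K: K = (2.157, 0.201), RR gives ψ = 0.418, H_out = 14.376 kJ/mol
  T = 353.9 K: K = (1.955, 0.178), RR gives ψ = 0.324, H_out = 10.285 kJ/mol
  T = 348.6 K: K = (1.856, 0.166), RR gives ψ = 0.267, H_out = 7.940 kJ/mol
  T = 346.0 K: K = (1.808, 0.161), RR gives ψ = 0.235, H_out = 6.693 kJ/mol
  T = 344.7 K: K = (1.785, 0.159), RR gives ψ = 0.218, H_out = 6.041 kJ/mol
Linear interpolation between T = 344.7 (H_out = 6.041) and T = 346.0 (H_out = 6.693) on hF = 6.441 gives T ≈ 345.5 K, at which ψ = 0.23.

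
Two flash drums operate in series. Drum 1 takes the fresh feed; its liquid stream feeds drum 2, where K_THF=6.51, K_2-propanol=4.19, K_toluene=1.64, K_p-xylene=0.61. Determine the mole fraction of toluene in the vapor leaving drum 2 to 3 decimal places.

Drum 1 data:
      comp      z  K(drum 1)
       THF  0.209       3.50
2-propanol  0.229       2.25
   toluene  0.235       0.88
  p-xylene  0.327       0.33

y_toluene (drum 2) = 0.269

Drum 1:
Newton iteration, ψ₁⁰ = 0.5:
  ψ₁ = 0.500: g = 0.0489, g' = -0.729 → ψ₁ = 0.567
Converged at ψ₁ = 0.567.
Drum-1 compositions:
  THF: x = 0.086, y = 0.303
  2-propanol: x = 0.134, y = 0.302
  toluene: x = 0.252, y = 0.222
  p-xylene: x = 0.527, y = 0.174
Drum-2 feed = drum-1 liquid: z₂ = (0.0864, 0.1340, 0.2522, 0.5274).
Drum 2:
Let ψ₂ = V/F and solve Σ zᵢ(Kᵢ−1)/(1+ψ₂(Kᵢ−1)) = 0.
Check two-phase: ΣzᵢKᵢ = 1.859 > 1 and Σzᵢ/Kᵢ = 1.064 > 1, so g(0) = 0.859 > 0 and g(1) = -0.064 < 0.
Newton–Raphson from ψ₂ = 0.43:
  ψ₂ = 0.430: g = 0.2010, g' = -0.653 → ψ₂ = 0.738
  ψ₂ = 0.738: g = 0.0423, g' = -0.429 → ψ₂ = 0.836
  ψ₂ = 0.836: g = 0.0013, g' = -0.405 → ψ₂ = 0.840
Converged at ψ₂ = 0.840.
  THF: x = 0.015, y = 0.100
  2-propanol: x = 0.036, y = 0.153
  toluene: x = 0.164, y = 0.269
  p-xylene: x = 0.784, y = 0.478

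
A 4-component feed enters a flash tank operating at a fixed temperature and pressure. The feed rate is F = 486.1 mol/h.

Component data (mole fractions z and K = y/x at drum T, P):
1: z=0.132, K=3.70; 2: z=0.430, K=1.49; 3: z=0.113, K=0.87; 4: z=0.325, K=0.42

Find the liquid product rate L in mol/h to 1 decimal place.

Material balance + equilibrium reduce to Σ zᵢ(Kᵢ−1)/(1+V/F(Kᵢ−1)) = 0.
g(0) = ΣzᵢKᵢ − 1 = 0.364 and g(1) = 1 − Σzᵢ/Kᵢ = -0.228, so a root lies in (0, 1).
Newton iteration, V/F⁰ = 0.63:
  V/F = 0.630: g = -0.0201, g' = -0.466 → V/F = 0.587
Converged at V/F = 0.587.
Then V = V/F·F = 0.5866·486.1 = 285.1 mol/h and L = F − V = 201.0 mol/h.

L = 201.0 mol/h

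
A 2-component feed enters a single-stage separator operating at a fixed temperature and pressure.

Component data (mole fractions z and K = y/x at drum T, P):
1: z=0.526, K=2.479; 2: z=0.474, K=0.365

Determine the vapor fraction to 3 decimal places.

ψ = 0.508

Material balance + equilibrium reduce to Σ zᵢ(Kᵢ−1)/(1+ψ(Kᵢ−1)) = 0.
Check two-phase: ΣzᵢKᵢ = 1.477 > 1 and Σzᵢ/Kᵢ = 1.511 > 1, so g(0) = 0.477 > 0 and g(1) = -0.511 < 0.
Binary case is linear: z₁(K₁−1)(1+ψ(K₂−1)) + z₂(K₂−1)(1+ψ(K₁−1)) = 0
⇒ ψ = [z₁(K₁−1)+z₂(K₂−1)] / [−(K₁−1)(K₂−1)] = 0.4770/0.9392 = 0.508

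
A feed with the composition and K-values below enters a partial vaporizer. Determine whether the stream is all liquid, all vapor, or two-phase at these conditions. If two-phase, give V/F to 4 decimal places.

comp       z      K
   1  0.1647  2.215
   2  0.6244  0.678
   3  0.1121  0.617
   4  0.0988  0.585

ΣzᵢKᵢ = 0.9151; Σzᵢ/Kᵢ = 1.3459.
Since ΣzᵢKᵢ < 1 the mixture is below its bubble point — single liquid phase.

all liquid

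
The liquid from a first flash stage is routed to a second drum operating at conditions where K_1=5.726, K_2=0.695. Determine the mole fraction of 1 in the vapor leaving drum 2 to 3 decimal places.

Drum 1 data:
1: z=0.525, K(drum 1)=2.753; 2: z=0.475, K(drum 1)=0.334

y_1 (drum 2) = 0.347

Drum 1:
Material balance + equilibrium reduce to Σ zᵢ(Kᵢ−1)/(1+ψ₁(Kᵢ−1)) = 0.
Check two-phase: ΣzᵢKᵢ = 1.604 > 1 and Σzᵢ/Kᵢ = 1.613 > 1, so g(0) = 0.604 > 0 and g(1) = -0.613 < 0.
Iterate (Newton) starting at ψ₁ = 0.57:
  ψ₁ = 0.570: g = -0.0496, g' = -0.951 → ψ₁ = 0.518
  ψ₁ = 0.518: g = -0.0005, g' = -0.934 → ψ₁ = 0.517
Converged at ψ₁ = 0.517.
Drum-1 compositions:
  1: x = 0.275, y = 0.758
  2: x = 0.725, y = 0.242
Drum-2 feed = drum-1 liquid: z₂ = (0.2753, 0.7247).
Drum 2:
Material balance + equilibrium reduce to Σ zᵢ(Kᵢ−1)/(1+ψ₂(Kᵢ−1)) = 0.
Feasibility: ΣzᵢKᵢ = 2.080, Σzᵢ/Kᵢ = 1.091 — both > 1, two phases present.
Iterate (Newton) starting at ψ₂ = 0.5:
  ψ₂ = 0.500: g = 0.1261, g' = -0.638 → ψ₂ = 0.698
  ψ₂ = 0.698: g = 0.0220, g' = -0.442 → ψ₂ = 0.748
  ψ₂ = 0.748: g = 0.0008, g' = -0.412 → ψ₂ = 0.749
Converged at ψ₂ = 0.749.
  1: x = 0.061, y = 0.347
  2: x = 0.939, y = 0.653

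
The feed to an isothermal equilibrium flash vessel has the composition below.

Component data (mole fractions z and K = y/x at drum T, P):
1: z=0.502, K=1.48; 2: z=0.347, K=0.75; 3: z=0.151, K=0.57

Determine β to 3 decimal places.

Newton–Raphson from β = 0.59:
  β = 0.590: g = -0.0010, g' = -0.150 → β = 0.583
Converged at β = 0.583.

β = 0.583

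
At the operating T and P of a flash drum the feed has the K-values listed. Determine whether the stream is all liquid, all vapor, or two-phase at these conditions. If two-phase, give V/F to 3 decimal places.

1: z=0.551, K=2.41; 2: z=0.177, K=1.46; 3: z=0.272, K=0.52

ΣzᵢKᵢ = 1.728; Σzᵢ/Kᵢ = 0.873.
Since Σzᵢ/Kᵢ < 1 the mixture is above its dew point — single vapor phase.

all vapor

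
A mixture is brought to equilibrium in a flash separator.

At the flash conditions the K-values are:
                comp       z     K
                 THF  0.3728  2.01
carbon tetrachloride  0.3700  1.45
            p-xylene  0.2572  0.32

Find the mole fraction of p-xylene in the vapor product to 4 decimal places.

Let ψ = V/F and solve Σ zᵢ(Kᵢ−1)/(1+ψ(Kᵢ−1)) = 0.
Check two-phase: ΣzᵢKᵢ = 1.3681 > 1 and Σzᵢ/Kᵢ = 1.2444 > 1, so g(0) = 0.3681 > 0 and g(1) = -0.2444 < 0.
Newton–Raphson from ψ = 0.5:
  ψ = 0.5000: g = 0.12111, g' = -0.4909 → ψ = 0.7467
  ψ = 0.7467: g = -0.01605, g' = -0.6564 → ψ = 0.7223
  ψ = 0.7223: g = -0.00034, g' = -0.6291 → ψ = 0.7217
Converged at ψ = 0.7217.
Compositions from xᵢ = zᵢ/(1+ψ(Kᵢ−1)), yᵢ = Kᵢxᵢ:
  THF: x = 0.2156, y = 0.4334
  carbon tetrachloride: x = 0.2793, y = 0.4050
  p-xylene: x = 0.5051, y = 0.1616

y_p-xylene = 0.1616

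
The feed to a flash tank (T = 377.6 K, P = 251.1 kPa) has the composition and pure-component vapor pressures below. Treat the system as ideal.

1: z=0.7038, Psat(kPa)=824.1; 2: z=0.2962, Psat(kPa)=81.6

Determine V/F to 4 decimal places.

V/F = 0.9128

Raoult's law: Kᵢ = Pᵢˢᵃᵗ/P = Pᵢˢᵃᵗ/251.1.
  K_1 = 824.1/251.1 = 3.281959, K_2 = 81.6/251.1 = 0.324970
Rachford–Rice: g(V/F) = Σ zᵢ(Kᵢ−1)/(1+V/F(Kᵢ−1)) = 0.
g(0) = ΣzᵢKᵢ − 1 = 1.4061 and g(1) = 1 − Σzᵢ/Kᵢ = -0.1259, so a root lies in (0, 1).
Newton iteration, V/F⁰ = 0.5:
  V/F = 0.5000: g = 0.44834, g' = -1.1071 → V/F = 0.9050
  V/F = 0.9050: g = 0.01013, g' = -1.2815 → V/F = 0.9129
  V/F = 0.9129: g = -0.00008, g' = -1.3019 → V/F = 0.9128
Converged at V/F = 0.9128.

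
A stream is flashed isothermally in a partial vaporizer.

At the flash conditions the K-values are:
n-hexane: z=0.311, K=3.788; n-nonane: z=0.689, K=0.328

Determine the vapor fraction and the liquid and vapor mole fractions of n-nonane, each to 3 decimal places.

Rachford–Rice: g(ψ) = Σ zᵢ(Kᵢ−1)/(1+ψ(Kᵢ−1)) = 0.
Check two-phase: ΣzᵢKᵢ = 1.404 > 1 and Σzᵢ/Kᵢ = 2.183 > 1, so g(0) = 0.404 > 0 and g(1) = -1.183 < 0.
Iterate (Newton) starting at ψ = 0.56:
  ψ = 0.560: g = -0.4039, g' = -1.168 → ψ = 0.214
  ψ = 0.214: g = 0.0018, g' = -1.372 → ψ = 0.216
Converged at ψ = 0.216.
Compositions from xᵢ = zᵢ/(1+ψ(Kᵢ−1)), yᵢ = Kᵢxᵢ:
  n-hexane: x = 0.194, y = 0.736
  n-nonane: x = 0.806, y = 0.264

ψ = 0.216, x_n-nonane = 0.806, y_n-nonane = 0.264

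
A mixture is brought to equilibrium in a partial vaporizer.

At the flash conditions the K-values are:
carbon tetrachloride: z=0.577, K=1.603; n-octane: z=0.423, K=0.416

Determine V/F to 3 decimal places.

V/F = 0.287

Binary case is linear: z₁(K₁−1)(1+V/F(K₂−1)) + z₂(K₂−1)(1+V/F(K₁−1)) = 0
⇒ V/F = [z₁(K₁−1)+z₂(K₂−1)] / [−(K₁−1)(K₂−1)] = 0.1009/0.3522 = 0.287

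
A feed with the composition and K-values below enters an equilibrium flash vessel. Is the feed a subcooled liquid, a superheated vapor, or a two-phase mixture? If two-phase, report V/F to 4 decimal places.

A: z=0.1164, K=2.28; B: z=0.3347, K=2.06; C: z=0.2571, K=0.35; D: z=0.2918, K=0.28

two-phase, V/F = 0.1641

ΣzᵢKᵢ = 1.1266; Σzᵢ/Kᵢ = 1.9902.
Both exceed 1, so a two-phase solution exists.
Let ψ = V/F and solve Σ zᵢ(Kᵢ−1)/(1+ψ(Kᵢ−1)) = 0.
Iterate (Newton) starting at ψ = 0.63:
  ψ = 0.6300: g = -0.37231, g' = -1.0118 → ψ = 0.2620
  ψ = 0.2620: g = -0.07115, g' = -0.7249 → ψ = 0.1639
  ψ = 0.1639: g = 0.00018, g' = -0.7338 → ψ = 0.1641
Converged at ψ = 0.1641.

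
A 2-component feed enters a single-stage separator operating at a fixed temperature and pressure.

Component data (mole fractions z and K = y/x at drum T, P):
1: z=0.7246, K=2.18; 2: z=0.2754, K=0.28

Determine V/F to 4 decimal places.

V/F = 0.7730

Rachford–Rice: g(V/F) = Σ zᵢ(Kᵢ−1)/(1+V/F(Kᵢ−1)) = 0.
Feasibility: ΣzᵢKᵢ = 1.6567, Σzᵢ/Kᵢ = 1.3160 — both > 1, two phases present.
Newton–Raphson from V/F = 0.5:
  V/F = 0.5000: g = 0.22793, g' = -0.7476 → V/F = 0.8049
  V/F = 0.8049: g = -0.03302, g' = -1.0728 → V/F = 0.7741
  V/F = 0.7741: g = -0.00109, g' = -1.0042 → V/F = 0.7730
Converged at V/F = 0.7730.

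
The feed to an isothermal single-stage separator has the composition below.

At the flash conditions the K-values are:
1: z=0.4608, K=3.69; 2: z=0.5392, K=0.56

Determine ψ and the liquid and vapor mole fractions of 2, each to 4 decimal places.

Rachford–Rice: g(ψ) = Σ zᵢ(Kᵢ−1)/(1+ψ(Kᵢ−1)) = 0.
Check two-phase: ΣzᵢKᵢ = 2.0023 > 1 and Σzᵢ/Kᵢ = 1.0877 > 1, so g(0) = 1.0023 > 0 and g(1) = -0.0877 < 0.
Binary case is linear: z₁(K₁−1)(1+ψ(K₂−1)) + z₂(K₂−1)(1+ψ(K₁−1)) = 0
⇒ ψ = [z₁(K₁−1)+z₂(K₂−1)] / [−(K₁−1)(K₂−1)] = 1.00230/1.18360 = 0.8468
Compositions from xᵢ = zᵢ/(1+ψ(Kᵢ−1)), yᵢ = Kᵢxᵢ:
  1: x = 0.1406, y = 0.5187
  2: x = 0.8594, y = 0.4813

ψ = 0.8468, x_2 = 0.8594, y_2 = 0.4813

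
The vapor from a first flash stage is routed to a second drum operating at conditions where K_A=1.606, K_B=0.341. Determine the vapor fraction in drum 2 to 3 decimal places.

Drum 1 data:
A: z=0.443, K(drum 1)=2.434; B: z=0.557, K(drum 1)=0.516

Drum 1:
Material balance + equilibrium reduce to Σ zᵢ(Kᵢ−1)/(1+ψ₁(Kᵢ−1)) = 0.
Check two-phase: ΣzᵢKᵢ = 1.366 > 1 and Σzᵢ/Kᵢ = 1.261 > 1, so g(0) = 0.366 > 0 and g(1) = -0.261 < 0.
Binary case is linear: z₁(K₁−1)(1+ψ₁(K₂−1)) + z₂(K₂−1)(1+ψ₁(K₁−1)) = 0
⇒ ψ₁ = [z₁(K₁−1)+z₂(K₂−1)] / [−(K₁−1)(K₂−1)] = 0.3657/0.6941 = 0.527
Drum-1 compositions:
  A: x = 0.252, y = 0.614
  B: x = 0.748, y = 0.386
Drum-2 feed = drum-1 vapor: z₂ = (0.6142, 0.3858).
Drum 2:
Rachford–Rice: g(ψ₂) = Σ zᵢ(Kᵢ−1)/(1+ψ₂(Kᵢ−1)) = 0.
g(0) = ΣzᵢKᵢ − 1 = 0.118 and g(1) = 1 − Σzᵢ/Kᵢ = -0.514, so a root lies in (0, 1).
Binary case is linear: z₁(K₁−1)(1+ψ₂(K₂−1)) + z₂(K₂−1)(1+ψ₂(K₁−1)) = 0
⇒ ψ₂ = [z₁(K₁−1)+z₂(K₂−1)] / [−(K₁−1)(K₂−1)] = 0.1180/0.3994 = 0.295
  A: x = 0.521, y = 0.837
  B: x = 0.479, y = 0.163

V/F (drum 2) = 0.295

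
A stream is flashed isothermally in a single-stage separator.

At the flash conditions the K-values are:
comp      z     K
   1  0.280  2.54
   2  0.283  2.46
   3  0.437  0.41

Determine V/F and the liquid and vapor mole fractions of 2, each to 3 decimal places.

V/F = 0.663, x_2 = 0.144, y_2 = 0.354

Rachford–Rice: g(V/F) = Σ zᵢ(Kᵢ−1)/(1+V/F(Kᵢ−1)) = 0.
Check two-phase: ΣzᵢKᵢ = 1.587 > 1 and Σzᵢ/Kᵢ = 1.291 > 1, so g(0) = 0.587 > 0 and g(1) = -0.291 < 0.
Iterate (Newton) starting at V/F = 0.5:
  V/F = 0.500: g = 0.1167, g' = -0.720 → V/F = 0.662
  V/F = 0.662: g = 0.0004, g' = -0.728 → V/F = 0.663
Converged at V/F = 0.663.
Compositions from xᵢ = zᵢ/(1+V/F(Kᵢ−1)), yᵢ = Kᵢxᵢ:
  1: x = 0.139, y = 0.352
  2: x = 0.144, y = 0.354
  3: x = 0.718, y = 0.294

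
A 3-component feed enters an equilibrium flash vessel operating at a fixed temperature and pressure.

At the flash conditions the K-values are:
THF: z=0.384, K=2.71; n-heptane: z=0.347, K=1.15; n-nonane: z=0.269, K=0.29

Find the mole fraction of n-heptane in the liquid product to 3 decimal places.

Newton–Raphson from β = 0.5:
  β = 0.500: g = 0.1063, g' = -0.659 → β = 0.661
  β = 0.661: g = -0.0045, g' = -0.736 → β = 0.655
Converged at β = 0.655.
Compositions from xᵢ = zᵢ/(1+β(Kᵢ−1)), yᵢ = Kᵢxᵢ:
  THF: x = 0.181, y = 0.491
  n-heptane: x = 0.316, y = 0.363
  n-nonane: x = 0.503, y = 0.146

x_n-heptane = 0.316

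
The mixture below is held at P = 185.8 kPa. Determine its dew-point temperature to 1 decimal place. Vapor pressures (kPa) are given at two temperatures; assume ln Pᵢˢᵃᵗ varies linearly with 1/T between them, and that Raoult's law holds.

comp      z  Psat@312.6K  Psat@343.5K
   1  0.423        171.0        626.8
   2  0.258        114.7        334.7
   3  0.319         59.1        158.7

T = 330.0 K

Dew-point temperature: Σzᵢ·P/Pᵢˢᵃᵗ(T) = 1. Interpolate ln Pᵢˢᵃᵗ = aᵢ + bᵢ/T.
  T = 312.6 K: ΣzᵢP/Pᵢˢᵃᵗ = 1.8804
  T = 343.5 K: ΣzᵢP/Pᵢˢᵃᵗ = 0.6421
  T = 328.1 K: ΣzᵢP/Pᵢˢᵃᵗ = 1.0675
  T = 335.8 K: ΣzᵢP/Pᵢˢᵃᵗ = 0.8227
  T = 332.0 K: ΣzᵢP/Pᵢˢᵃᵗ = 0.9341
  T = 330.1 K: ΣzᵢP/Pᵢˢᵃᵗ = 0.9964
Interpolating between 328.1 K and 330.1 K gives T ≈ 330.0 K.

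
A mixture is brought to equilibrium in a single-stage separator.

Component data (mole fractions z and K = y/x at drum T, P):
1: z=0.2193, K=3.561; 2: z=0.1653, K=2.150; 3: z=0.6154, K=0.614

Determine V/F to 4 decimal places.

Newton iteration, V/F⁰ = 0.59:
  V/F = 0.5900: g = 0.02932, g' = -0.4595 → V/F = 0.6538
  V/F = 0.6538: g = 0.00077, g' = -0.4364 → V/F = 0.6556
Converged at V/F = 0.6556.

V/F = 0.6556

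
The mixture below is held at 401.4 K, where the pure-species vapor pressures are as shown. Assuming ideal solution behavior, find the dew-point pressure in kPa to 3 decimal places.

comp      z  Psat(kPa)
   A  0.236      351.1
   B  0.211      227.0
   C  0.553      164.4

Pdew = 201.392 kPa

At the dew point ψ → 1, so Σzᵢ/Kᵢ = 1 with Kᵢ = Pᵢˢᵃᵗ/P ⇒ 1/P = Σzᵢ/Pᵢˢᵃᵗ.
1/P = 0.236/351.1 + 0.211/227.0 + 0.553/164.4 = 0.004965 ⇒ P = 201.392 kPa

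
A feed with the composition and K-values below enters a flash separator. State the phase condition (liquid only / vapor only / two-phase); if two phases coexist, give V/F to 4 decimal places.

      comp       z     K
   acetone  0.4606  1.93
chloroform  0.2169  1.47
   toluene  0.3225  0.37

two-phase, V/F = 0.6518

ΣzᵢKᵢ = 1.3271; Σzᵢ/Kᵢ = 1.2578.
Both exceed 1, so a two-phase solution exists.
Iterate (Newton) starting at ψ = 0.63:
  ψ = 0.6300: g = 0.01187, g' = -0.5388 → ψ = 0.6520
  ψ = 0.6520: g = -0.00013, g' = -0.5511 → ψ = 0.6518
Converged at ψ = 0.6518.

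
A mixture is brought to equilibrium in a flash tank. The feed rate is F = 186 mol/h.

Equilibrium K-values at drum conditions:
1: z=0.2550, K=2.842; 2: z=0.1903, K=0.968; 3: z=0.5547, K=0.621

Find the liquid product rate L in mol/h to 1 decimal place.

L = 103.7 mol/h

Rachford–Rice: g(ψ) = Σ zᵢ(Kᵢ−1)/(1+ψ(Kᵢ−1)) = 0.
g(0) = ΣzᵢKᵢ − 1 = 0.2534 and g(1) = 1 − Σzᵢ/Kᵢ = -0.1796, so a root lies in (0, 1).
Newton–Raphson from ψ = 0.5:
  ψ = 0.5000: g = -0.02106, g' = -0.3560 → ψ = 0.4408
  ψ = 0.4408: g = 0.00064, g' = -0.3786 → ψ = 0.4425
Converged at ψ = 0.4425.
Then V = ψ·F = 0.4425·186 = 82.3 mol/h and L = F − V = 103.7 mol/h.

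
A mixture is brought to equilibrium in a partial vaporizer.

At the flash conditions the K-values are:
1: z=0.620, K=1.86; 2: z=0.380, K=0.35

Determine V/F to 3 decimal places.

V/F = 0.512

Rachford–Rice: g(V/F) = Σ zᵢ(Kᵢ−1)/(1+V/F(Kᵢ−1)) = 0.
g(0) = ΣzᵢKᵢ − 1 = 0.286 and g(1) = 1 − Σzᵢ/Kᵢ = -0.419, so a root lies in (0, 1).
Newton–Raphson from V/F = 0.52:
  V/F = 0.520: g = -0.0047, g' = -0.585 → V/F = 0.512
Converged at V/F = 0.512.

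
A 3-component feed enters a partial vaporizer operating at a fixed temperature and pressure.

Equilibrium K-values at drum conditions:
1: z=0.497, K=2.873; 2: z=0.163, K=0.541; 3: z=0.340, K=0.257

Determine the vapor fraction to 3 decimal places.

Let ψ = V/F and solve Σ zᵢ(Kᵢ−1)/(1+ψ(Kᵢ−1)) = 0.
g(0) = ΣzᵢKᵢ − 1 = 0.603 and g(1) = 1 − Σzᵢ/Kᵢ = -0.797, so a root lies in (0, 1).
Newton iteration, ψ⁰ = 0.65:
  ψ = 0.650: g = -0.1754, g' = -1.126 → ψ = 0.494
  ψ = 0.494: g = -0.0126, g' = -0.996 → ψ = 0.482
Converged at ψ = 0.482.

ψ = 0.482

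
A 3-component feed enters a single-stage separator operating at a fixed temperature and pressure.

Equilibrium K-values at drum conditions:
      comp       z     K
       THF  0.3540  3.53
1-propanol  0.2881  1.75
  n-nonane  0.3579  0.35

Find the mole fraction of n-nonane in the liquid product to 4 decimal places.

x_n-nonane = 0.6920

Newton–Raphson from ψ = 0.5:
  ψ = 0.5000: g = 0.20792, g' = -0.8593 → ψ = 0.7420
  ψ = 0.7420: g = 0.00076, g' = -0.9048 → ψ = 0.7428
Converged at ψ = 0.7428.
Compositions from xᵢ = zᵢ/(1+ψ(Kᵢ−1)), yᵢ = Kᵢxᵢ:
  THF: x = 0.1229, y = 0.4340
  1-propanol: x = 0.1850, y = 0.3238
  n-nonane: x = 0.6920, y = 0.2422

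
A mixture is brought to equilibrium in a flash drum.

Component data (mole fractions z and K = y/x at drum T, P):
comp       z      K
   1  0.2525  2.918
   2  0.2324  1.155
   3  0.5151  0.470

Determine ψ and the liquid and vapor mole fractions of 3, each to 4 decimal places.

ψ = 0.3300, x_3 = 0.6243, y_3 = 0.2934

Rachford–Rice: g(ψ) = Σ zᵢ(Kᵢ−1)/(1+ψ(Kᵢ−1)) = 0.
g(0) = ΣzᵢKᵢ − 1 = 0.2473 and g(1) = 1 − Σzᵢ/Kᵢ = -0.3837, so a root lies in (0, 1).
Newton iteration, ψ⁰ = 0.43:
  ψ = 0.4300: g = -0.05441, g' = -0.5266 → ψ = 0.3267
  ψ = 0.3267: g = 0.00186, g' = -0.5678 → ψ = 0.3300
Converged at ψ = 0.3300.
Compositions from xᵢ = zᵢ/(1+ψ(Kᵢ−1)), yᵢ = Kᵢxᵢ:
  1: x = 0.1546, y = 0.4512
  2: x = 0.2211, y = 0.2554
  3: x = 0.6243, y = 0.2934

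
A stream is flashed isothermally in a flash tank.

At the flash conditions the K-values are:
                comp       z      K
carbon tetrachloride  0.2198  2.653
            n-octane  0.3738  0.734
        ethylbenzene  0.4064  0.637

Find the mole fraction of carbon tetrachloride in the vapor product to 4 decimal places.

y_carbon tetrachloride = 0.4270

Material balance + equilibrium reduce to Σ zᵢ(Kᵢ−1)/(1+β(Kᵢ−1)) = 0.
Check two-phase: ΣzᵢKᵢ = 1.1164 > 1 and Σzᵢ/Kᵢ = 1.2301 > 1, so g(0) = 0.1164 > 0 and g(1) = -0.2301 < 0.
Iterate (Newton) starting at β = 0.5:
  β = 0.5000: g = -0.09600, g' = -0.2951 → β = 0.1747
  β = 0.1747: g = 0.02011, g' = -0.4517 → β = 0.2193
  β = 0.2193: g = 0.00081, g' = -0.4166 → β = 0.2212
Converged at β = 0.2212.
Compositions from xᵢ = zᵢ/(1+β(Kᵢ−1)), yᵢ = Kᵢxᵢ:
  carbon tetrachloride: x = 0.1609, y = 0.4270
  n-octane: x = 0.3972, y = 0.2915
  ethylbenzene: x = 0.4419, y = 0.2815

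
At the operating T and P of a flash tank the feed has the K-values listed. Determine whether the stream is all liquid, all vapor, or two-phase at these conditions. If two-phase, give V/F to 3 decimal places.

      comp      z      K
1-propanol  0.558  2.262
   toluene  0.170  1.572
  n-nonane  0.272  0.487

ΣzᵢKᵢ = 1.662; Σzᵢ/Kᵢ = 0.913.
Since Σzᵢ/Kᵢ < 1 the mixture is above its dew point — single vapor phase.

all vapor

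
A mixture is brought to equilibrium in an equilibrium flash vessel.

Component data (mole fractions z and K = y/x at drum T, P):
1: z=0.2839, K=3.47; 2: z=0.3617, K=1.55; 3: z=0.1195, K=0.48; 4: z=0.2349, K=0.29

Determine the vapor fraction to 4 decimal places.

Newton iteration, ψ⁰ = 0.68:
  ψ = 0.6800: g = -0.01212, g' = -0.8192 → ψ = 0.6652
  ψ = 0.6652: g = -0.00009, g' = -0.8073 → ψ = 0.6651
Converged at ψ = 0.6651.

ψ = 0.6651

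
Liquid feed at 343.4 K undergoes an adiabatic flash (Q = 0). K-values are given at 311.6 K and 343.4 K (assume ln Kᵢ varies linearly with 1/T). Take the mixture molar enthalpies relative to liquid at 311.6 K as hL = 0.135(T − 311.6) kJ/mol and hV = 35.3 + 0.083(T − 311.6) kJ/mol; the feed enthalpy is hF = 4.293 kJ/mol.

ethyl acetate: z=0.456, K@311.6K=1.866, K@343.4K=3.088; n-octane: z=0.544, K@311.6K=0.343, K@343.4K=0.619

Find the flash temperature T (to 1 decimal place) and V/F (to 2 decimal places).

Adiabatic flash: solve Rachford–Rice at each trial T, then check hF = ψ·hV(T) + (1−ψ)·hL(T).
  T = 311.6 K: K = (1.866, 0.343), RR gives ψ = 0.066, H_out = 2.326 kJ/mol
  T = 343.4 K: K = (3.088, 0.619), RR gives ψ = 0.936, H_out = 35.797 kJ/mol
  T = 327.5 K: K = (2.430, 0.467), RR gives ψ = 0.476, H_out = 18.549 kJ/mol
  T = 319.6 K: K = (2.138, 0.402), RR gives ψ = 0.285, H_out = 11.023 kJ/mol
  T = 315.6 K: K = (1.999, 0.372), RR gives ψ = 0.182, H_out = 6.910 kJ/mol
  T = 313.6 K: K = (1.932, 0.357), RR gives ψ = 0.126, H_out = 4.693 kJ/mol
Linear interpolation between T = 311.6 (H_out = 2.326) and T = 313.6 (H_out = 4.693) on hF = 4.293 gives T ≈ 313.3 K, at which ψ = 0.12.

T = 313.3 K, V/F = 0.12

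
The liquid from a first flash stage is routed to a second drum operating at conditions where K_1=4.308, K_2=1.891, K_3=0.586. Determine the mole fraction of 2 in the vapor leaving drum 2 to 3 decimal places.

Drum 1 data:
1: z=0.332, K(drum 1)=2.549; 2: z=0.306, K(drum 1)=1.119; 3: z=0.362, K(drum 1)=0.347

Drum 1:
Rachford–Rice: g(ψ₁) = Σ zᵢ(Kᵢ−1)/(1+ψ₁(Kᵢ−1)) = 0.
Feasibility: ΣzᵢKᵢ = 1.314, Σzᵢ/Kᵢ = 1.447 — both > 1, two phases present.
Newton–Raphson from ψ₁ = 0.5:
  ψ₁ = 0.500: g = -0.0268, g' = -0.597 → ψ₁ = 0.455
Converged at ψ₁ = 0.455.
Drum-1 compositions:
  1: x = 0.195, y = 0.496
  2: x = 0.290, y = 0.325
  3: x = 0.515, y = 0.179
Drum-2 feed = drum-1 liquid: z₂ = (0.1948, 0.2903, 0.5149).
Drum 2:
Let ψ₂ = V/F and solve Σ zᵢ(Kᵢ−1)/(1+ψ₂(Kᵢ−1)) = 0.
g(0) = ΣzᵢKᵢ − 1 = 0.690 and g(1) = 1 − Σzᵢ/Kᵢ = -0.077, so a root lies in (0, 1).
Newton–Raphson from ψ₂ = 0.38:
  ψ₂ = 0.380: g = 0.2257, g' = -0.671 → ψ₂ = 0.716
  ψ₂ = 0.716: g = 0.0461, g' = -0.452 → ψ₂ = 0.818
  ψ₂ = 0.818: g = 0.0010, g' = -0.434 → ψ₂ = 0.821
Converged at ψ₂ = 0.821.
  1: x = 0.052, y = 0.226
  2: x = 0.168, y = 0.317
  3: x = 0.780, y = 0.457

y_2 (drum 2) = 0.317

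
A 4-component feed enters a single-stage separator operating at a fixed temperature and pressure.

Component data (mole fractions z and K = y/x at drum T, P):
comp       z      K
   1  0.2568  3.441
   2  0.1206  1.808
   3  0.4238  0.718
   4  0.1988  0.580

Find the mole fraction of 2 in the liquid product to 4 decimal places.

Material balance + equilibrium reduce to Σ zᵢ(Kᵢ−1)/(1+β(Kᵢ−1)) = 0.
Feasibility: ΣzᵢKᵢ = 1.5213, Σzᵢ/Kᵢ = 1.0743 — both > 1, two phases present.
Iterate (Newton) starting at β = 0.48:
  β = 0.4800: g = 0.11606, g' = -0.4654 → β = 0.7294
  β = 0.7294: g = 0.01594, g' = -0.3554 → β = 0.7742
  β = 0.7742: g = 0.00024, g' = -0.3452 → β = 0.7749
Converged at β = 0.7749.
Compositions from xᵢ = zᵢ/(1+β(Kᵢ−1)), yᵢ = Kᵢxᵢ:
  1: x = 0.0888, y = 0.3056
  2: x = 0.0742, y = 0.1341
  3: x = 0.5423, y = 0.3894
  4: x = 0.2947, y = 0.1709

x_2 = 0.0742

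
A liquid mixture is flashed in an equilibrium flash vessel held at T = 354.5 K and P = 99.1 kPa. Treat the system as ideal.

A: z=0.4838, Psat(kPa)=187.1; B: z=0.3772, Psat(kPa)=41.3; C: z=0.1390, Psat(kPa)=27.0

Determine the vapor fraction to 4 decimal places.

Raoult's law: Kᵢ = Pᵢˢᵃᵗ/P = Pᵢˢᵃᵗ/99.1.
  K_A = 187.1/99.1 = 1.887992, K_B = 41.3/99.1 = 0.416751, K_C = 27.0/99.1 = 0.272452
Newton–Raphson from ψ = 0.5:
  ψ = 0.5000: g = -0.17201, g' = -0.6204 → ψ = 0.2228
  ψ = 0.2228: g = -0.01488, g' = -0.5402 → ψ = 0.1952
Converged at ψ = 0.1952.

ψ = 0.1952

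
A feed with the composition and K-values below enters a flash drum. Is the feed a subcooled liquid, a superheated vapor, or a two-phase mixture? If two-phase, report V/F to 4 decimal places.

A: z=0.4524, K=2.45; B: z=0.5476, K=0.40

two-phase, V/F = 0.3763

ΣzᵢKᵢ = 1.3274; Σzᵢ/Kᵢ = 1.5537.
Both exceed 1, so a two-phase solution exists.
Rachford–Rice: g(ψ) = Σ zᵢ(Kᵢ−1)/(1+ψ(Kᵢ−1)) = 0.
Binary case is linear: z₁(K₁−1)(1+ψ(K₂−1)) + z₂(K₂−1)(1+ψ(K₁−1)) = 0
⇒ ψ = [z₁(K₁−1)+z₂(K₂−1)] / [−(K₁−1)(K₂−1)] = 0.32742/0.87000 = 0.3763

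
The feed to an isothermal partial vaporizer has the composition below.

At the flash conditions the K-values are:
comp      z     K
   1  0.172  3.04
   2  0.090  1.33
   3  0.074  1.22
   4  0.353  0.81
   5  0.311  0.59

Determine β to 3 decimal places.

β = 0.430

Let β = V/F and solve Σ zᵢ(Kᵢ−1)/(1+β(Kᵢ−1)) = 0.
Feasibility: ΣzᵢKᵢ = 1.202, Σzᵢ/Kᵢ = 1.148 — both > 1, two phases present.
Newton iteration, β⁰ = 0.64:
  β = 0.640: g = -0.0582, g' = -0.257 → β = 0.413
  β = 0.413: g = 0.0052, g' = -0.312 → β = 0.430
Converged at β = 0.430.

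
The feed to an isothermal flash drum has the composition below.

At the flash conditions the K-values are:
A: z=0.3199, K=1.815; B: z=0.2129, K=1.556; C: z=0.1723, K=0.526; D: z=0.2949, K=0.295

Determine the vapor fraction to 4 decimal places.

Rachford–Rice: g(ψ) = Σ zᵢ(Kᵢ−1)/(1+ψ(Kᵢ−1)) = 0.
g(0) = ΣzᵢKᵢ − 1 = 0.0895 and g(1) = 1 − Σzᵢ/Kᵢ = -0.6403, so a root lies in (0, 1).
Newton iteration, ψ⁰ = 0.33:
  ψ = 0.3300: g = -0.06227, g' = -0.4823 → ψ = 0.2009
  ψ = 0.2009: g = -0.00195, g' = -0.4564 → ψ = 0.1966
Converged at ψ = 0.1966.

ψ = 0.1966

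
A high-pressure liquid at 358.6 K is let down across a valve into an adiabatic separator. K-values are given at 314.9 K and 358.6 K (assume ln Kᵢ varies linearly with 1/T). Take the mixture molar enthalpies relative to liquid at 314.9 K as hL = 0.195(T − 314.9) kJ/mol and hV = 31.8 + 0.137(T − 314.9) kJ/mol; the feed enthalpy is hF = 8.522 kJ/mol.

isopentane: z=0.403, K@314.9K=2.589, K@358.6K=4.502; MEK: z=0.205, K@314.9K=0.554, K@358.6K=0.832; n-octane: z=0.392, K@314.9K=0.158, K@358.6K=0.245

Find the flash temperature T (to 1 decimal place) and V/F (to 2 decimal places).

Adiabatic flash: solve Rachford–Rice at each trial T, then check hF = ψ·hV(T) + (1−ψ)·hL(T).
  T = 314.9 K: K = (2.589, 0.554, 0.158), RR gives ψ = 0.189, H_out = 6.013 kJ/mol
  T = 358.6 K: K = (4.502, 0.832, 0.245), RR gives ψ = 0.500, H_out = 23.154 kJ/mol
  T = 336.8 K: K = (3.478, 0.688, 0.200), RR gives ψ = 0.373, H_out = 15.643 kJ/mol
  T = 325.9 K: K = (3.018, 0.620, 0.178), RR gives ψ = 0.292, H_out = 11.254 kJ/mol
  T = 320.4 K: K = (2.799, 0.587, 0.168), RR gives ψ = 0.244, H_out = 8.765 kJ/mol
  T = 317.6 K: K = (2.691, 0.570, 0.163), RR gives ψ = 0.217, H_out = 7.402 kJ/mol
  T = 319.0 K: K = (2.745, 0.578, 0.165), RR gives ψ = 0.231, H_out = 8.093 kJ/mol
Linear interpolation between T = 319.0 (H_out = 8.093) and T = 320.4 (H_out = 8.765) on hF = 8.522 gives T ≈ 319.9 K, at which ψ = 0.24.

T = 319.9 K, V/F = 0.24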